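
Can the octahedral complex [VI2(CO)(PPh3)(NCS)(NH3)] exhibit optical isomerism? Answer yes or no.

In an octahedral complex each vertex has one trans partner and four cis neighbours.
Exhaustive case analysis gives 9 geometric isomers.
Of these, 6 lack any improper symmetry element and so occur as enantiomeric pairs, giving 9 + 6 = 15 stereoisomers in total.

yes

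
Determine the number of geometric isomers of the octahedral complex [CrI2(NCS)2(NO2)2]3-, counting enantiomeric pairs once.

The six octahedral sites form three mutually perpendicular trans pairs.
Systematic placement gives 5 geometric isomers: I trans, NCS trans, NO2 trans; I trans, NCS cis, NO2 cis; I cis, NCS cis, NO2 trans; I cis, NCS cis, NO2 cis (chiral); I cis, NCS trans, NO2 cis.

5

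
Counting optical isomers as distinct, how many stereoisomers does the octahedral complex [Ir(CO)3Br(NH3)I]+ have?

An octahedron has six vertices in three trans pairs; every non-trans pair is cis.
There are 4 geometric isomers: CO mer (3 arrangements); CO fac (chiral).
One of these lacks any improper symmetry element and so occurs as an enantiomeric pair, giving 4 + 1 = 5 stereoisomers in total.

5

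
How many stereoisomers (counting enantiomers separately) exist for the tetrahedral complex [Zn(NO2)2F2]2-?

All four vertices of a tetrahedron are equivalent and mutually adjacent, so cis/trans isomerism cannot arise.
Only one geometric arrangement is possible.

1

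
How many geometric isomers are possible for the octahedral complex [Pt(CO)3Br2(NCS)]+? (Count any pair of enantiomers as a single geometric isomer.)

3

Systematic placement gives 3 geometric isomers: CO mer, Br trans; CO fac, Br cis; CO mer, Br cis.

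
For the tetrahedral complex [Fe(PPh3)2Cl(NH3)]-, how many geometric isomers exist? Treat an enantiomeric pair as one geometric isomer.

1

All four vertices of a tetrahedron are equivalent and mutually adjacent, so cis/trans isomerism cannot arise.
Only one geometric arrangement is possible.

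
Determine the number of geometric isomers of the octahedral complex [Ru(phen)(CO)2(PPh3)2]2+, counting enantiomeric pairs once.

3

An octahedron has six vertices in three trans pairs; every non-trans pair is cis.
Each phen is bidentate and must span two cis positions.
There are 3 geometric isomers: CO trans, PPh3 cis; CO cis, PPh3 cis (chiral); CO cis, PPh3 trans.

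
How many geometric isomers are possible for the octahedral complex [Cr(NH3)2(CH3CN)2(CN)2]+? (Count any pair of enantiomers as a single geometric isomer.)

The six octahedral sites form three mutually perpendicular trans pairs.
Working through the distinct placements yields 5 geometric isomers: NH3 trans, CH3CN trans, CN trans; NH3 cis, CH3CN trans, CN cis; NH3 trans, CH3CN cis, CN cis; NH3 cis, CH3CN cis, CN cis (chiral); NH3 cis, CH3CN cis, CN trans.

5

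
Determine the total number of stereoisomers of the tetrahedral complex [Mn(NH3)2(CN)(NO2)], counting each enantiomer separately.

All four vertices of a tetrahedron are equivalent and mutually adjacent, so cis/trans isomerism cannot arise.
Only one geometric arrangement is possible.

1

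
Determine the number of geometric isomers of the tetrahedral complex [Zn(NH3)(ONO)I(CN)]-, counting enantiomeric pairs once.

In a tetrahedral complex all four positions are equivalent and every pair of ligands is adjacent — there is no cis/trans distinction.
Only one geometric arrangement is possible; it has no improper symmetry element, so it exists as a pair of enantiomers (2 stereoisomers).

1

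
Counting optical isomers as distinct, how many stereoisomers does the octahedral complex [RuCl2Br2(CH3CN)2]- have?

The six octahedral sites form three mutually perpendicular trans pairs.
Systematic placement gives 5 geometric isomers: Cl trans, Br trans, CH3CN trans; Cl cis, Br trans, CH3CN cis; Cl trans, Br cis, CH3CN cis; Cl cis, Br cis, CH3CN cis (chiral); Cl cis, Br cis, CH3CN trans.
One of these lacks any improper symmetry element and so occurs as an enantiomeric pair, giving 5 + 1 = 6 stereoisomers in total.

6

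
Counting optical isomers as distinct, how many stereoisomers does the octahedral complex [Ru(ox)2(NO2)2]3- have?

An octahedron has six vertices in three trans pairs; every non-trans pair is cis.
Each ox is bidentate and must span two cis positions.
The distinct arrangements are (2 in all): NO2 trans; NO2 cis (chiral).
One of these lacks any improper symmetry element and so occurs as an enantiomeric pair, giving 2 + 1 = 3 stereoisomers in total.

3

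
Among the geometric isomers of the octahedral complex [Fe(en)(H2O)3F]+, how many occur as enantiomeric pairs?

An octahedron has six vertices in three trans pairs; every non-trans pair is cis.
Each en is bidentate and must span two cis positions.
Systematic placement gives 2 geometric isomers: H2O fac; H2O mer.
Each arrangement has an internal mirror plane or centre of symmetry, so none is chiral.

0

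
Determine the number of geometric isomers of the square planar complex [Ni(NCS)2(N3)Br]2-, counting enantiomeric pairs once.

A square has two trans pairs of vertices; adjacent vertices are cis.
The distinct arrangements are (2 in all): NCS cis; NCS trans.

2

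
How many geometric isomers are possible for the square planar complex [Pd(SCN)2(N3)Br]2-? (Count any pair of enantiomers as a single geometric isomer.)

In a square planar complex each vertex has one trans partner and two cis neighbours.
Systematic placement gives 2 geometric isomers: SCN cis; SCN trans.

2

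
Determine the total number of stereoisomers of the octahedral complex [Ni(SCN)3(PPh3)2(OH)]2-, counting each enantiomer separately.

An octahedron has six vertices in three trans pairs; every non-trans pair is cis.
There are 3 geometric isomers: SCN mer, PPh3 cis; SCN mer, PPh3 trans; SCN fac, PPh3 cis.
Each arrangement has an internal mirror plane or centre of symmetry, so none is chiral.

3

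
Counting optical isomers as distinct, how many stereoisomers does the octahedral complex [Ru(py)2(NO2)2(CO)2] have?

There are 5 geometric isomers: py trans, NO2 trans, CO trans; py cis, NO2 cis, CO trans; py trans, NO2 cis, CO cis; py cis, NO2 cis, CO cis (chiral); py cis, NO2 trans, CO cis.
One of these lacks any improper symmetry element and so occurs as an enantiomeric pair, giving 5 + 1 = 6 stereoisomers in total.

6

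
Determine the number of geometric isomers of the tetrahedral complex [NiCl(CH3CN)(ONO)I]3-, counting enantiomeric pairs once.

1

Only one geometric arrangement is possible; it has no improper symmetry element, so it exists as a pair of enantiomers (2 stereoisomers).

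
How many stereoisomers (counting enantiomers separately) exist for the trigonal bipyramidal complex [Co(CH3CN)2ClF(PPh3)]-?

10

Exhaustive case analysis gives 7 geometric isomers.
Of these, 3 lack any improper symmetry element and so occur as enantiomeric pairs, giving 7 + 3 = 10 stereoisomers in total.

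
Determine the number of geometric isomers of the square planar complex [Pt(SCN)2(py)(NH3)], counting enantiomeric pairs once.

Working through the distinct placements yields 2 geometric isomers: SCN cis; SCN trans.

2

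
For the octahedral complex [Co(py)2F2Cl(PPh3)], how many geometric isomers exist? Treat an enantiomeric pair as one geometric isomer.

6

An octahedron has six vertices in three trans pairs; every non-trans pair is cis.
There are 6 geometric isomers: py trans, F cis; py cis, F cis (3 arrangements, 2 chiral); py trans, F trans; py cis, F trans.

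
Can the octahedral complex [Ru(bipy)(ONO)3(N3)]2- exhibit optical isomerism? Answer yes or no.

The six octahedral sites form three mutually perpendicular trans pairs.
Each bipy is bidentate and must span two cis positions.
There are 2 geometric isomers: ONO fac; ONO mer.
Each arrangement has an internal mirror plane or centre of symmetry, so none is chiral.

no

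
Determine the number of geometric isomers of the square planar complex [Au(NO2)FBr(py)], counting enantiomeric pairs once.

In a square planar complex each vertex has one trans partner and two cis neighbours.
Systematic placement gives 3 geometric isomers: (Br/NO2 trans, F/py trans); (Br/py trans, F/NO2 trans); (Br/F trans, NO2/py trans).

3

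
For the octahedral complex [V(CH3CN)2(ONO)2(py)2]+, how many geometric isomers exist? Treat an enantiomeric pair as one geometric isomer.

5

The six octahedral sites form three mutually perpendicular trans pairs.
There are 5 geometric isomers: CH3CN trans, ONO trans, py trans; CH3CN trans, ONO cis, py cis; CH3CN cis, ONO cis, py trans; CH3CN cis, ONO cis, py cis (chiral); CH3CN cis, ONO trans, py cis.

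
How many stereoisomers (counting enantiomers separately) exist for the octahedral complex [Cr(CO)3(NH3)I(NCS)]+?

The six octahedral sites form three mutually perpendicular trans pairs.
The distinct arrangements are (4 in all): CO mer (3 arrangements); CO fac (chiral).
One of these lacks any improper symmetry element and so occurs as an enantiomeric pair, giving 4 + 1 = 5 stereoisomers in total.

5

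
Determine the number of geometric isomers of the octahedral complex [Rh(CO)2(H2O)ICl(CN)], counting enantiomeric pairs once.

The six octahedral sites form three mutually perpendicular trans pairs.
Exhaustive case analysis gives 9 geometric isomers.

9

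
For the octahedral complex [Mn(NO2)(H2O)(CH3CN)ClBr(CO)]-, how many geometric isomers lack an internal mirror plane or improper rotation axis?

Systematic enumeration (placing each ligand type in turn and discarding arrangements equivalent by rotation or reflection) gives 15 geometric isomers.
Of these, 15 lack any improper symmetry element and so occur as enantiomeric pairs, giving 15 + 15 = 30 stereoisomers in total.

15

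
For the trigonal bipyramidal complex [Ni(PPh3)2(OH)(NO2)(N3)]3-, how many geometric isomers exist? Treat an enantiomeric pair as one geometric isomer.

In a trigonal bipyramid the two axial positions differ from the three equatorial ones.
Exhaustive case analysis gives 7 geometric isomers.

7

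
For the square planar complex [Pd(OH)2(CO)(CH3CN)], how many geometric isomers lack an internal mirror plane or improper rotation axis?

A square has two trans pairs of vertices; adjacent vertices are cis.
The distinct arrangements are (2 in all): OH cis; OH trans.
Each arrangement has an internal mirror plane or centre of symmetry, so none is chiral.

0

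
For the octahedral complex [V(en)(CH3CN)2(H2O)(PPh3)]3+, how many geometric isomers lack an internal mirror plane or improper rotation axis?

The six octahedral sites form three mutually perpendicular trans pairs.
Each en is bidentate and must span two cis positions.
There are 4 geometric isomers: CH3CN trans; CH3CN cis (3 arrangements, 2 chiral).
Of these, 2 lack any improper symmetry element and so occur as enantiomeric pairs, giving 4 + 2 = 6 stereoisomers in total.

2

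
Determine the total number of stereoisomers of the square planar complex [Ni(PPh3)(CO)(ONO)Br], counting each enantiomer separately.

A square has two trans pairs of vertices; adjacent vertices are cis.
The distinct arrangements are (3 in all): (Br/ONO trans, CO/PPh3 trans); (Br/PPh3 trans, CO/ONO trans); (Br/CO trans, ONO/PPh3 trans).
Each arrangement has an internal mirror plane or centre of symmetry, so none is chiral.

3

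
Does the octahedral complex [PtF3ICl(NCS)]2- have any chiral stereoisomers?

In an octahedral complex each vertex has one trans partner and four cis neighbours.
The distinct arrangements are (4 in all): F mer (3 arrangements); F fac (chiral).
One of these lacks any improper symmetry element and so occurs as an enantiomeric pair, giving 4 + 1 = 5 stereoisomers in total.

yes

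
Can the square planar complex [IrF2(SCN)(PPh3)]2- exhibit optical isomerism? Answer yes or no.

A square has two trans pairs of vertices; adjacent vertices are cis.
Working through the distinct placements yields 2 geometric isomers: F cis; F trans.
Each arrangement has an internal mirror plane or centre of symmetry, so none is chiral.

no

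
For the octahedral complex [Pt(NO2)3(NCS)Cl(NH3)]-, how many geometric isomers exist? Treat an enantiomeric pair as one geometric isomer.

4

In an octahedral complex each vertex has one trans partner and four cis neighbours.
Systematic placement gives 4 geometric isomers: NO2 mer (3 arrangements); NO2 fac (chiral).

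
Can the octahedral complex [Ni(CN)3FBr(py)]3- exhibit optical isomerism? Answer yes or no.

The distinct arrangements are (4 in all): CN mer (3 arrangements); CN fac (chiral).
One of these lacks any improper symmetry element and so occurs as an enantiomeric pair, giving 4 + 1 = 5 stereoisomers in total.

yes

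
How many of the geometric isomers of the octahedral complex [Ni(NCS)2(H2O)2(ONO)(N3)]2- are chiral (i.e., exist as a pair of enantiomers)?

2

In an octahedral complex each vertex has one trans partner and four cis neighbours.
Working through the distinct placements yields 6 geometric isomers: NCS cis, H2O trans; NCS trans, H2O trans; NCS cis, H2O cis (3 arrangements, 2 chiral); NCS trans, H2O cis.
Of these, 2 lack any improper symmetry element and so occur as enantiomeric pairs, giving 6 + 2 = 8 stereoisomers in total.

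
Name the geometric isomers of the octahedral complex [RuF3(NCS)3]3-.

An octahedron has six vertices in three trans pairs; every non-trans pair is cis.
There are 2 geometric isomers: F mer; F fac.

fac and mer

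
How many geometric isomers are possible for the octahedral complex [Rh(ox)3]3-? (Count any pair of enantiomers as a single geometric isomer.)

The six octahedral sites form three mutually perpendicular trans pairs.
Each ox is bidentate and must span two cis positions.
Only one geometric arrangement is possible; it has no improper symmetry element, so it exists as a pair of enantiomers (2 stereoisomers).

1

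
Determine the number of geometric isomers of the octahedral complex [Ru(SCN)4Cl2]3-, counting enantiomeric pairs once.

2

The distinct arrangements are (2 in all): Cl trans; Cl cis.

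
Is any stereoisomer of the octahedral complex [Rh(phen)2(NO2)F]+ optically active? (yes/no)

yes

Each phen is bidentate and must span two cis positions.
Working through the distinct placements yields 2 geometric isomers: NO2 and F mutually trans; NO2 and F mutually cis (chiral).
One of these lacks any improper symmetry element and so occurs as an enantiomeric pair, giving 2 + 1 = 3 stereoisomers in total.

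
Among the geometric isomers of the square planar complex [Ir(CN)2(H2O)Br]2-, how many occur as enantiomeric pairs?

0

The distinct arrangements are (2 in all): CN cis; CN trans.
Each arrangement has an internal mirror plane or centre of symmetry, so none is chiral.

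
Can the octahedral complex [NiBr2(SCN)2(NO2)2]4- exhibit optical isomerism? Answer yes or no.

There are 5 geometric isomers: Br trans, SCN trans, NO2 trans; Br trans, SCN cis, NO2 cis; Br cis, SCN trans, NO2 cis; Br cis, SCN cis, NO2 cis (chiral); Br cis, SCN cis, NO2 trans.
One of these lacks any improper symmetry element and so occurs as an enantiomeric pair, giving 5 + 1 = 6 stereoisomers in total.

yes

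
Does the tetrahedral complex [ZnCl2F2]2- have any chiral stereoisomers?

no

Only one geometric arrangement is possible.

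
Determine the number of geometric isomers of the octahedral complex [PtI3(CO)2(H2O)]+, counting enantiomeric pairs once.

Systematic placement gives 3 geometric isomers: I mer, CO trans; I mer, CO cis; I fac, CO cis.

3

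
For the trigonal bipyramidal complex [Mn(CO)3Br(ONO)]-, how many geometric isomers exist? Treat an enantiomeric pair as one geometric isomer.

In a trigonal bipyramid the two axial positions differ from the three equatorial ones.
There are 4 geometric isomers: Br axial, ONO equatorial; Br axial, ONO axial; Br equatorial, ONO equatorial; Br equatorial, ONO axial.

4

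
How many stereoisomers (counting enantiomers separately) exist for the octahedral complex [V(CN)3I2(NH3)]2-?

3

The distinct arrangements are (3 in all): CN mer, I cis; CN mer, I trans; CN fac, I cis.
Each arrangement has an internal mirror plane or centre of symmetry, so none is chiral.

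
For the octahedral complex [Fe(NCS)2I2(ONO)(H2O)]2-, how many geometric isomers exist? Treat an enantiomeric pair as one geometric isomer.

In an octahedral complex each vertex has one trans partner and four cis neighbours.
There are 6 geometric isomers: NCS cis, I cis (3 arrangements, 2 chiral); NCS trans, I cis; NCS cis, I trans; NCS trans, I trans.

6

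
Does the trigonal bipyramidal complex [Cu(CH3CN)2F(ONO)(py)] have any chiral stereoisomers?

A trigonal bipyramid has two axial and three equatorial sites, which are chemically inequivalent.
Systematic enumeration (placing each ligand type in turn and discarding arrangements equivalent by rotation or reflection) gives 7 geometric isomers.
Of these, 3 lack any improper symmetry element and so occur as enantiomeric pairs, giving 7 + 3 = 10 stereoisomers in total.

yes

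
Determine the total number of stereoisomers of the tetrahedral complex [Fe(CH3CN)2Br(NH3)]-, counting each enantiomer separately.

1

All four vertices of a tetrahedron are equivalent and mutually adjacent, so cis/trans isomerism cannot arise.
Only one geometric arrangement is possible.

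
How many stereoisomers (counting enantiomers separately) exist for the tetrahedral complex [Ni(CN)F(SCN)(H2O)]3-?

In a tetrahedral complex all four positions are equivalent and every pair of ligands is adjacent — there is no cis/trans distinction.
Only one geometric arrangement is possible; it has no improper symmetry element, so it exists as a pair of enantiomers (2 stereoisomers).

2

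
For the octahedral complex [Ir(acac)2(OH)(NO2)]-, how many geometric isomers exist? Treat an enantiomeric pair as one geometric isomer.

An octahedron has six vertices in three trans pairs; every non-trans pair is cis.
Each acac is bidentate and must span two cis positions.
Systematic placement gives 2 geometric isomers: OH and NO2 mutually trans; OH and NO2 mutually cis (chiral).

2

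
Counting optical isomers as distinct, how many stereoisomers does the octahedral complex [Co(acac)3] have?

In an octahedral complex each vertex has one trans partner and four cis neighbours.
Each acac is bidentate and must span two cis positions.
Only one geometric arrangement is possible; it has no improper symmetry element, so it exists as a pair of enantiomers (2 stereoisomers).

2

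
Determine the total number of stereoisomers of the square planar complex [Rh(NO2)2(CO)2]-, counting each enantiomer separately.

2

A square has two trans pairs of vertices; adjacent vertices are cis.
There are 2 geometric isomers: NO2 cis; NO2 trans.
Each arrangement has an internal mirror plane or centre of symmetry, so none is chiral.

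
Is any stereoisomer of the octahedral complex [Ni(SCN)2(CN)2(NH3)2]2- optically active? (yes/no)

yes

An octahedron has six vertices in three trans pairs; every non-trans pair is cis.
Systematic placement gives 5 geometric isomers: SCN trans, CN trans, NH3 trans; SCN cis, CN trans, NH3 cis; SCN trans, CN cis, NH3 cis; SCN cis, CN cis, NH3 cis (chiral); SCN cis, CN cis, NH3 trans.
One of these lacks any improper symmetry element and so occurs as an enantiomeric pair, giving 5 + 1 = 6 stereoisomers in total.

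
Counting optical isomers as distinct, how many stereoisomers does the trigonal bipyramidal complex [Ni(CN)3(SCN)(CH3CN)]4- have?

4

A trigonal bipyramid has two axial and three equatorial sites, which are chemically inequivalent.
The distinct arrangements are (4 in all): SCN equatorial, CH3CN axial; SCN axial, CH3CN axial; SCN equatorial, CH3CN equatorial; SCN axial, CH3CN equatorial.
Each arrangement has an internal mirror plane or centre of symmetry, so none is chiral.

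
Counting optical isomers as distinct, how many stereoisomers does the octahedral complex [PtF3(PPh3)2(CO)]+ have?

3

The six octahedral sites form three mutually perpendicular trans pairs.
There are 3 geometric isomers: F mer, PPh3 trans; F fac, PPh3 cis; F mer, PPh3 cis.
Each arrangement has an internal mirror plane or centre of symmetry, so none is chiral.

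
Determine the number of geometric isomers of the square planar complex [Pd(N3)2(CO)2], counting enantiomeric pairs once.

2

A square has two trans pairs of vertices; adjacent vertices are cis.
Systematic placement gives 2 geometric isomers: N3 cis; N3 trans.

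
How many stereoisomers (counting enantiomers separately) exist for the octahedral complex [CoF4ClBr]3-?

2

In an octahedral complex each vertex has one trans partner and four cis neighbours.
The distinct arrangements are (2 in all): Cl and Br mutually trans; Cl and Br mutually cis.
Each arrangement has an internal mirror plane or centre of symmetry, so none is chiral.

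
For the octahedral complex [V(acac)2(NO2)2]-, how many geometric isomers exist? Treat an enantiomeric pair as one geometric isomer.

The six octahedral sites form three mutually perpendicular trans pairs.
Each acac is bidentate and must span two cis positions.
Working through the distinct placements yields 2 geometric isomers: NO2 trans; NO2 cis (chiral).

2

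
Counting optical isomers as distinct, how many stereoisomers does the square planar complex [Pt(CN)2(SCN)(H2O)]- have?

In a square planar complex each vertex has one trans partner and two cis neighbours.
Working through the distinct placements yields 2 geometric isomers: CN cis; CN trans.
Each arrangement has an internal mirror plane or centre of symmetry, so none is chiral.

2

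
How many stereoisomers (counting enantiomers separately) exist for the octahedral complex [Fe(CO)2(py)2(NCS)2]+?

An octahedron has six vertices in three trans pairs; every non-trans pair is cis.
Working through the distinct placements yields 5 geometric isomers: CO trans, py trans, NCS trans; CO trans, py cis, NCS cis; CO cis, py trans, NCS cis; CO cis, py cis, NCS cis (chiral); CO cis, py cis, NCS trans.
One of these lacks any improper symmetry element and so occurs as an enantiomeric pair, giving 5 + 1 = 6 stereoisomers in total.

6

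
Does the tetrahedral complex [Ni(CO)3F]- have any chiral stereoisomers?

In a tetrahedral complex all four positions are equivalent and every pair of ligands is adjacent — there is no cis/trans distinction.
Only one geometric arrangement is possible.

no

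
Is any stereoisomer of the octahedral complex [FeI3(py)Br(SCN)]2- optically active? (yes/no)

There are 4 geometric isomers: I mer (3 arrangements); I fac (chiral).
One of these lacks any improper symmetry element and so occurs as an enantiomeric pair, giving 4 + 1 = 5 stereoisomers in total.

yes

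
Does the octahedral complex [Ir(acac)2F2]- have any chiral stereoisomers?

yes

Each acac is bidentate and must span two cis positions.
Working through the distinct placements yields 2 geometric isomers: F trans; F cis (chiral).
One of these lacks any improper symmetry element and so occurs as an enantiomeric pair, giving 2 + 1 = 3 stereoisomers in total.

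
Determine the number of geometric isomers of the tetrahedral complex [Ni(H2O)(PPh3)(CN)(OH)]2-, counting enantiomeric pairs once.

All four vertices of a tetrahedron are equivalent and mutually adjacent, so cis/trans isomerism cannot arise.
Only one geometric arrangement is possible; it has no improper symmetry element, so it exists as a pair of enantiomers (2 stereoisomers).

1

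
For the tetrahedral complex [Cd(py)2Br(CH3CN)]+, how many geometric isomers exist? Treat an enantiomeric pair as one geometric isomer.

Only one geometric arrangement is possible.

1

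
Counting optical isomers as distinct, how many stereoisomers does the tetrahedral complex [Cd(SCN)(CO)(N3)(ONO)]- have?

2

In a tetrahedral complex all four positions are equivalent and every pair of ligands is adjacent — there is no cis/trans distinction.
Only one geometric arrangement is possible; it has no improper symmetry element, so it exists as a pair of enantiomers (2 stereoisomers).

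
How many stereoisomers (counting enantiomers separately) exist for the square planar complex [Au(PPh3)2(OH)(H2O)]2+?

There are 2 geometric isomers: PPh3 cis; PPh3 trans.
Each arrangement has an internal mirror plane or centre of symmetry, so none is chiral.

2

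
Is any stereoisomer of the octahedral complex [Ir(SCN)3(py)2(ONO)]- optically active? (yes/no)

The six octahedral sites form three mutually perpendicular trans pairs.
Working through the distinct placements yields 3 geometric isomers: SCN mer, py trans; SCN fac, py cis; SCN mer, py cis.
Each arrangement has an internal mirror plane or centre of symmetry, so none is chiral.

no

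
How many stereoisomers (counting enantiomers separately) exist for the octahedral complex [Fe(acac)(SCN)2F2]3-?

Each acac is bidentate and must span two cis positions.
There are 3 geometric isomers: SCN cis, F trans; SCN cis, F cis (chiral); SCN trans, F cis.
One of these lacks any improper symmetry element and so occurs as an enantiomeric pair, giving 3 + 1 = 4 stereoisomers in total.

4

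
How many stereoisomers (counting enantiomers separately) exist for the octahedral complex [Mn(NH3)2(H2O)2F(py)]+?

8

The distinct arrangements are (6 in all): NH3 cis, H2O cis (3 arrangements, 2 chiral); NH3 trans, H2O cis; NH3 cis, H2O trans; NH3 trans, H2O trans.
Of these, 2 lack any improper symmetry element and so occur as enantiomeric pairs, giving 6 + 2 = 8 stereoisomers in total.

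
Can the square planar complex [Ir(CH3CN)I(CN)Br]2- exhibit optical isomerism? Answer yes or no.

no

In a square planar complex each vertex has one trans partner and two cis neighbours.
The distinct arrangements are (3 in all): (Br/CN trans, CH3CN/I trans); (Br/I trans, CH3CN/CN trans); (Br/CH3CN trans, CN/I trans).
Each arrangement has an internal mirror plane or centre of symmetry, so none is chiral.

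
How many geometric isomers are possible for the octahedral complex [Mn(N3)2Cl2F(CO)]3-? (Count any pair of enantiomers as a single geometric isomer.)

In an octahedral complex each vertex has one trans partner and four cis neighbours.
Systematic placement gives 6 geometric isomers: N3 trans, Cl cis; N3 cis, Cl cis (3 arrangements, 2 chiral); N3 trans, Cl trans; N3 cis, Cl trans.

6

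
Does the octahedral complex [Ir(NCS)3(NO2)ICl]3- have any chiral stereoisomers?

The six octahedral sites form three mutually perpendicular trans pairs.
There are 4 geometric isomers: NCS mer (3 arrangements); NCS fac (chiral).
One of these lacks any improper symmetry element and so occurs as an enantiomeric pair, giving 4 + 1 = 5 stereoisomers in total.

yes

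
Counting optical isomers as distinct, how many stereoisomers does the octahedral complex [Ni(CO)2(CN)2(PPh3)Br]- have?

8

In an octahedral complex each vertex has one trans partner and four cis neighbours.
Working through the distinct placements yields 6 geometric isomers: CO cis, CN cis (3 arrangements, 2 chiral); CO trans, CN cis; CO cis, CN trans; CO trans, CN trans.
Of these, 2 lack any improper symmetry element and so occur as enantiomeric pairs, giving 6 + 2 = 8 stereoisomers in total.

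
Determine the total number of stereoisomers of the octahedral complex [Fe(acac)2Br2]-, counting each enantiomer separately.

In an octahedral complex each vertex has one trans partner and four cis neighbours.
Each acac is bidentate and must span two cis positions.
The distinct arrangements are (2 in all): Br trans; Br cis (chiral).
One of these lacks any improper symmetry element and so occurs as an enantiomeric pair, giving 2 + 1 = 3 stereoisomers in total.

3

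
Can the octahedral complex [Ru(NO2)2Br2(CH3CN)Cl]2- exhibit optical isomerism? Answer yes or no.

yes

The distinct arrangements are (6 in all): NO2 trans, Br trans; NO2 cis, Br trans; NO2 trans, Br cis; NO2 cis, Br cis (3 arrangements, 2 chiral).
Of these, 2 lack any improper symmetry element and so occur as enantiomeric pairs, giving 6 + 2 = 8 stereoisomers in total.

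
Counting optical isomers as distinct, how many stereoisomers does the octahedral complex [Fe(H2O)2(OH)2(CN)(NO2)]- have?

8

The six octahedral sites form three mutually perpendicular trans pairs.
There are 6 geometric isomers: H2O cis, OH trans; H2O cis, OH cis (3 arrangements, 2 chiral); H2O trans, OH trans; H2O trans, OH cis.
Of these, 2 lack any improper symmetry element and so occur as enantiomeric pairs, giving 6 + 2 = 8 stereoisomers in total.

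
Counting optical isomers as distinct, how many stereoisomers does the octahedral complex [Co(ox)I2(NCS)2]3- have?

In an octahedral complex each vertex has one trans partner and four cis neighbours.
Each ox is bidentate and must span two cis positions.
Systematic placement gives 3 geometric isomers: I trans, NCS cis; I cis, NCS cis (chiral); I cis, NCS trans.
One of these lacks any improper symmetry element and so occurs as an enantiomeric pair, giving 3 + 1 = 4 stereoisomers in total.

4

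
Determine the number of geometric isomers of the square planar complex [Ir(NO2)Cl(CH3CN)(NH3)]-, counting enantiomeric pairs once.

Systematic placement gives 3 geometric isomers: (CH3CN/NH3 trans, Cl/NO2 trans); (CH3CN/NO2 trans, Cl/NH3 trans); (CH3CN/Cl trans, NH3/NO2 trans).

3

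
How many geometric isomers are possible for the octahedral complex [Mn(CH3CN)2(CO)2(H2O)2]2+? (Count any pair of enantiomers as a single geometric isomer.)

5

In an octahedral complex each vertex has one trans partner and four cis neighbours.
There are 5 geometric isomers: CH3CN trans, CO trans, H2O trans; CH3CN trans, CO cis, H2O cis; CH3CN cis, CO cis, H2O trans; CH3CN cis, CO cis, H2O cis (chiral); CH3CN cis, CO trans, H2O cis.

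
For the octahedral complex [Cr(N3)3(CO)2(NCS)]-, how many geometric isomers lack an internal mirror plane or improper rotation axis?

0

An octahedron has six vertices in three trans pairs; every non-trans pair is cis.
Systematic placement gives 3 geometric isomers: N3 mer, CO trans; N3 fac, CO cis; N3 mer, CO cis.
Each arrangement has an internal mirror plane or centre of symmetry, so none is chiral.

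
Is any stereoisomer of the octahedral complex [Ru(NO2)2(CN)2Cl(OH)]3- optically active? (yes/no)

yes

The distinct arrangements are (6 in all): NO2 cis, CN trans; NO2 trans, CN trans; NO2 cis, CN cis (3 arrangements, 2 chiral); NO2 trans, CN cis.
Of these, 2 lack any improper symmetry element and so occur as enantiomeric pairs, giving 6 + 2 = 8 stereoisomers in total.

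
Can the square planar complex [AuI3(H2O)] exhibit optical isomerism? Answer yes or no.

no

A square has two trans pairs of vertices; adjacent vertices are cis.
Only one geometric arrangement is possible.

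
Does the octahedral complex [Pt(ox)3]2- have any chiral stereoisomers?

Each ox is bidentate and must span two cis positions.
Only one geometric arrangement is possible; it has no improper symmetry element, so it exists as a pair of enantiomers (2 stereoisomers).

yes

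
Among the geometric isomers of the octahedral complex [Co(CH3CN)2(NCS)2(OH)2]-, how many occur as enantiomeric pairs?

In an octahedral complex each vertex has one trans partner and four cis neighbours.
The distinct arrangements are (5 in all): CH3CN trans, NCS trans, OH trans; CH3CN trans, NCS cis, OH cis; CH3CN cis, NCS cis, OH trans; CH3CN cis, NCS cis, OH cis (chiral); CH3CN cis, NCS trans, OH cis.
One of these lacks any improper symmetry element and so occurs as an enantiomeric pair, giving 5 + 1 = 6 stereoisomers in total.

1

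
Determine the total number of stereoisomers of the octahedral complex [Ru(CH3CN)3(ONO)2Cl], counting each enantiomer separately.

In an octahedral complex each vertex has one trans partner and four cis neighbours.
There are 3 geometric isomers: CH3CN mer, ONO trans; CH3CN mer, ONO cis; CH3CN fac, ONO cis.
Each arrangement has an internal mirror plane or centre of symmetry, so none is chiral.

3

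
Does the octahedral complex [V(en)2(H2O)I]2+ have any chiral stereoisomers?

In an octahedral complex each vertex has one trans partner and four cis neighbours.
Each en is bidentate and must span two cis positions.
There are 2 geometric isomers: H2O and I mutually trans; H2O and I mutually cis (chiral).
One of these lacks any improper symmetry element and so occurs as an enantiomeric pair, giving 2 + 1 = 3 stereoisomers in total.

yes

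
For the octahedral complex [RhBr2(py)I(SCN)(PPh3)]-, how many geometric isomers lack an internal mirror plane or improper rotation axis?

6

An octahedron has six vertices in three trans pairs; every non-trans pair is cis.
Placing the ligands in turn and identifying arrangements related by rotation or reflection leaves 9 distinct geometric isomers.
Of these, 6 lack any improper symmetry element and so occur as enantiomeric pairs, giving 9 + 6 = 15 stereoisomers in total.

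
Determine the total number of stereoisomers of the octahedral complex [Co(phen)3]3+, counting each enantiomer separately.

An octahedron has six vertices in three trans pairs; every non-trans pair is cis.
Each phen is bidentate and must span two cis positions.
Only one geometric arrangement is possible; it has no improper symmetry element, so it exists as a pair of enantiomers (2 stereoisomers).

2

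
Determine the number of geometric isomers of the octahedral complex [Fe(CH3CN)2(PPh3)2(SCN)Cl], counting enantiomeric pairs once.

In an octahedral complex each vertex has one trans partner and four cis neighbours.
Systematic placement gives 6 geometric isomers: CH3CN trans, PPh3 cis; CH3CN trans, PPh3 trans; CH3CN cis, PPh3 cis (3 arrangements, 2 chiral); CH3CN cis, PPh3 trans.

6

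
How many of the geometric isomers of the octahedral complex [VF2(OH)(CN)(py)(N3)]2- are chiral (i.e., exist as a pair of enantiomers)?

Exhaustive case analysis gives 9 geometric isomers.
Of these, 6 lack any improper symmetry element and so occur as enantiomeric pairs, giving 9 + 6 = 15 stereoisomers in total.

6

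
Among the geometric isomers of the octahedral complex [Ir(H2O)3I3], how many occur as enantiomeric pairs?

Working through the distinct placements yields 2 geometric isomers: H2O mer; H2O fac.
Each arrangement has an internal mirror plane or centre of symmetry, so none is chiral.

0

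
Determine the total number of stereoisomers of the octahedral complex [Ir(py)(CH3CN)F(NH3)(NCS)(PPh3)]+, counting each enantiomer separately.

30

The six octahedral sites form three mutually perpendicular trans pairs.
Systematic enumeration (placing each ligand type in turn and discarding arrangements equivalent by rotation or reflection) gives 15 geometric isomers.
Of these, 15 lack any improper symmetry element and so occur as enantiomeric pairs, giving 15 + 15 = 30 stereoisomers in total.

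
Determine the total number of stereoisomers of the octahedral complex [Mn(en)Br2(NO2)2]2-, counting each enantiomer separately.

In an octahedral complex each vertex has one trans partner and four cis neighbours.
Each en is bidentate and must span two cis positions.
The distinct arrangements are (3 in all): Br trans, NO2 cis; Br cis, NO2 cis (chiral); Br cis, NO2 trans.
One of these lacks any improper symmetry element and so occurs as an enantiomeric pair, giving 3 + 1 = 4 stereoisomers in total.

4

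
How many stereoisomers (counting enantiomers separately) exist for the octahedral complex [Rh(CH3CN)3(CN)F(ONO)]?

5

The distinct arrangements are (4 in all): CH3CN mer (3 arrangements); CH3CN fac (chiral).
One of these lacks any improper symmetry element and so occurs as an enantiomeric pair, giving 4 + 1 = 5 stereoisomers in total.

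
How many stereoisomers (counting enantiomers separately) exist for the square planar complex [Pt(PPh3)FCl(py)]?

3

A square has two trans pairs of vertices; adjacent vertices are cis.
Systematic placement gives 3 geometric isomers: (Cl/PPh3 trans, F/py trans); (Cl/py trans, F/PPh3 trans); (Cl/F trans, PPh3/py trans).
Each arrangement has an internal mirror plane or centre of symmetry, so none is chiral.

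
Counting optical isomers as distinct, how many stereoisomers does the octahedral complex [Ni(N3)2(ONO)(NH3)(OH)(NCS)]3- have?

Exhaustive case analysis gives 9 geometric isomers.
Of these, 6 lack any improper symmetry element and so occur as enantiomeric pairs, giving 9 + 6 = 15 stereoisomers in total.

15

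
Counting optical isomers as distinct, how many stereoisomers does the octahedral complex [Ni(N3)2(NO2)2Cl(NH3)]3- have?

The distinct arrangements are (6 in all): N3 cis, NO2 trans; N3 cis, NO2 cis (3 arrangements, 2 chiral); N3 trans, NO2 trans; N3 trans, NO2 cis.
Of these, 2 lack any improper symmetry element and so occur as enantiomeric pairs, giving 6 + 2 = 8 stereoisomers in total.

8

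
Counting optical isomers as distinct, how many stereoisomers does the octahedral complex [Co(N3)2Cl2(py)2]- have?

6

The distinct arrangements are (5 in all): N3 trans, Cl trans, py trans; N3 cis, Cl trans, py cis; N3 cis, Cl cis, py trans; N3 cis, Cl cis, py cis (chiral); N3 trans, Cl cis, py cis.
One of these lacks any improper symmetry element and so occurs as an enantiomeric pair, giving 5 + 1 = 6 stereoisomers in total.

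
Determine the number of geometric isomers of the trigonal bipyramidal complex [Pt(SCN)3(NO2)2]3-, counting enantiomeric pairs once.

In a trigonal bipyramid the two axial positions differ from the three equatorial ones.
Working through the distinct placements yields 3 geometric isomers: NO2 both axial; NO2 one axial, one equatorial; NO2 both equatorial.

3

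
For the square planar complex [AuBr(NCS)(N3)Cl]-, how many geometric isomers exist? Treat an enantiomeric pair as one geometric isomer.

3

In a square planar complex each vertex has one trans partner and two cis neighbours.
Systematic placement gives 3 geometric isomers: (Br/N3 trans, Cl/NCS trans); (Br/NCS trans, Cl/N3 trans); (Br/Cl trans, N3/NCS trans).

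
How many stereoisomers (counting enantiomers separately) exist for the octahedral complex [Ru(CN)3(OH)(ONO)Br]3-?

There are 4 geometric isomers: CN mer (3 arrangements); CN fac (chiral).
One of these lacks any improper symmetry element and so occurs as an enantiomeric pair, giving 4 + 1 = 5 stereoisomers in total.

5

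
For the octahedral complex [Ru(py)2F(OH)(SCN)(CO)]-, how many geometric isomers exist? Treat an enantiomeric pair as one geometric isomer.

9

An octahedron has six vertices in three trans pairs; every non-trans pair is cis.
Systematic enumeration (placing each ligand type in turn and discarding arrangements equivalent by rotation or reflection) gives 9 geometric isomers.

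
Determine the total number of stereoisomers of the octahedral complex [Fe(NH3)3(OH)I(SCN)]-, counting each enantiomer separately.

5

The six octahedral sites form three mutually perpendicular trans pairs.
The distinct arrangements are (4 in all): NH3 mer (3 arrangements); NH3 fac (chiral).
One of these lacks any improper symmetry element and so occurs as an enantiomeric pair, giving 4 + 1 = 5 stereoisomers in total.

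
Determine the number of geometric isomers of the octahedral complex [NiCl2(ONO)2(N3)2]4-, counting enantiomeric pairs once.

The six octahedral sites form three mutually perpendicular trans pairs.
There are 5 geometric isomers: Cl trans, ONO trans, N3 trans; Cl trans, ONO cis, N3 cis; Cl cis, ONO trans, N3 cis; Cl cis, ONO cis, N3 cis (chiral); Cl cis, ONO cis, N3 trans.

5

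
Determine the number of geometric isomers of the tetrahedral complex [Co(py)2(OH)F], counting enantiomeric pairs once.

All four vertices of a tetrahedron are equivalent and mutually adjacent, so cis/trans isomerism cannot arise.
Only one geometric arrangement is possible.

1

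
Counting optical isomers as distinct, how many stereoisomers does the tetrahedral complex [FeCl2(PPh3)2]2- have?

1

All four vertices of a tetrahedron are equivalent and mutually adjacent, so cis/trans isomerism cannot arise.
Only one geometric arrangement is possible.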